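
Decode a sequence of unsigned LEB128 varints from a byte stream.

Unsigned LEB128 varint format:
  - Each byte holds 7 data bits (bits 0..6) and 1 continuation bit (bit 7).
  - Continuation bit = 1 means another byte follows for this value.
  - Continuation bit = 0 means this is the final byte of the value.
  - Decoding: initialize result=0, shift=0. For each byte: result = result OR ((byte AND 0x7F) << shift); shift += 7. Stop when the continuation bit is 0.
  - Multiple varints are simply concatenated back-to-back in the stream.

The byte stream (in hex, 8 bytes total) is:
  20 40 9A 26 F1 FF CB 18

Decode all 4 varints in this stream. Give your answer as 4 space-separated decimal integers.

Answer: 32 64 4890 51576817

Derivation:
  byte[0]=0x20 cont=0 payload=0x20=32: acc |= 32<<0 -> acc=32 shift=7 [end]
Varint 1: bytes[0:1] = 20 -> value 32 (1 byte(s))
  byte[1]=0x40 cont=0 payload=0x40=64: acc |= 64<<0 -> acc=64 shift=7 [end]
Varint 2: bytes[1:2] = 40 -> value 64 (1 byte(s))
  byte[2]=0x9A cont=1 payload=0x1A=26: acc |= 26<<0 -> acc=26 shift=7
  byte[3]=0x26 cont=0 payload=0x26=38: acc |= 38<<7 -> acc=4890 shift=14 [end]
Varint 3: bytes[2:4] = 9A 26 -> value 4890 (2 byte(s))
  byte[4]=0xF1 cont=1 payload=0x71=113: acc |= 113<<0 -> acc=113 shift=7
  byte[5]=0xFF cont=1 payload=0x7F=127: acc |= 127<<7 -> acc=16369 shift=14
  byte[6]=0xCB cont=1 payload=0x4B=75: acc |= 75<<14 -> acc=1245169 shift=21
  byte[7]=0x18 cont=0 payload=0x18=24: acc |= 24<<21 -> acc=51576817 shift=28 [end]
Varint 4: bytes[4:8] = F1 FF CB 18 -> value 51576817 (4 byte(s))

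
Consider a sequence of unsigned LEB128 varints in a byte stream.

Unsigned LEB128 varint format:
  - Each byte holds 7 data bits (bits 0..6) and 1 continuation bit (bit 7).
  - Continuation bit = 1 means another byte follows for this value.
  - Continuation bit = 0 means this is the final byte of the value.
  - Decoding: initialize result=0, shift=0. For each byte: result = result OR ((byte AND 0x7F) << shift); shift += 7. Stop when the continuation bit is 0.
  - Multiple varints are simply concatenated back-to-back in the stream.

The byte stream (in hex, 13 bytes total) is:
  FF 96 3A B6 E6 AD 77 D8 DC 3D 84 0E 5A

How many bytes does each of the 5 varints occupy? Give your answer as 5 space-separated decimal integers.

  byte[0]=0xFF cont=1 payload=0x7F=127: acc |= 127<<0 -> acc=127 shift=7
  byte[1]=0x96 cont=1 payload=0x16=22: acc |= 22<<7 -> acc=2943 shift=14
  byte[2]=0x3A cont=0 payload=0x3A=58: acc |= 58<<14 -> acc=953215 shift=21 [end]
Varint 1: bytes[0:3] = FF 96 3A -> value 953215 (3 byte(s))
  byte[3]=0xB6 cont=1 payload=0x36=54: acc |= 54<<0 -> acc=54 shift=7
  byte[4]=0xE6 cont=1 payload=0x66=102: acc |= 102<<7 -> acc=13110 shift=14
  byte[5]=0xAD cont=1 payload=0x2D=45: acc |= 45<<14 -> acc=750390 shift=21
  byte[6]=0x77 cont=0 payload=0x77=119: acc |= 119<<21 -> acc=250311478 shift=28 [end]
Varint 2: bytes[3:7] = B6 E6 AD 77 -> value 250311478 (4 byte(s))
  byte[7]=0xD8 cont=1 payload=0x58=88: acc |= 88<<0 -> acc=88 shift=7
  byte[8]=0xDC cont=1 payload=0x5C=92: acc |= 92<<7 -> acc=11864 shift=14
  byte[9]=0x3D cont=0 payload=0x3D=61: acc |= 61<<14 -> acc=1011288 shift=21 [end]
Varint 3: bytes[7:10] = D8 DC 3D -> value 1011288 (3 byte(s))
  byte[10]=0x84 cont=1 payload=0x04=4: acc |= 4<<0 -> acc=4 shift=7
  byte[11]=0x0E cont=0 payload=0x0E=14: acc |= 14<<7 -> acc=1796 shift=14 [end]
Varint 4: bytes[10:12] = 84 0E -> value 1796 (2 byte(s))
  byte[12]=0x5A cont=0 payload=0x5A=90: acc |= 90<<0 -> acc=90 shift=7 [end]
Varint 5: bytes[12:13] = 5A -> value 90 (1 byte(s))

Answer: 3 4 3 2 1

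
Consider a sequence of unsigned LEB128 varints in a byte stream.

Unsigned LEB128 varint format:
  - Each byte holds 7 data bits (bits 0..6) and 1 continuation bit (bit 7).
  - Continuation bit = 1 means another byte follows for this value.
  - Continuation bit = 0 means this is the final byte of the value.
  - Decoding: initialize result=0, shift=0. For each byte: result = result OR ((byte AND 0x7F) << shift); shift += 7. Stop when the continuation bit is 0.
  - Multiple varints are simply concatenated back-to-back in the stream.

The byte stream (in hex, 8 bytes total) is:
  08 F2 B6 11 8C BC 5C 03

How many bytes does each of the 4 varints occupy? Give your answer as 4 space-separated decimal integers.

Answer: 1 3 3 1

Derivation:
  byte[0]=0x08 cont=0 payload=0x08=8: acc |= 8<<0 -> acc=8 shift=7 [end]
Varint 1: bytes[0:1] = 08 -> value 8 (1 byte(s))
  byte[1]=0xF2 cont=1 payload=0x72=114: acc |= 114<<0 -> acc=114 shift=7
  byte[2]=0xB6 cont=1 payload=0x36=54: acc |= 54<<7 -> acc=7026 shift=14
  byte[3]=0x11 cont=0 payload=0x11=17: acc |= 17<<14 -> acc=285554 shift=21 [end]
Varint 2: bytes[1:4] = F2 B6 11 -> value 285554 (3 byte(s))
  byte[4]=0x8C cont=1 payload=0x0C=12: acc |= 12<<0 -> acc=12 shift=7
  byte[5]=0xBC cont=1 payload=0x3C=60: acc |= 60<<7 -> acc=7692 shift=14
  byte[6]=0x5C cont=0 payload=0x5C=92: acc |= 92<<14 -> acc=1515020 shift=21 [end]
Varint 3: bytes[4:7] = 8C BC 5C -> value 1515020 (3 byte(s))
  byte[7]=0x03 cont=0 payload=0x03=3: acc |= 3<<0 -> acc=3 shift=7 [end]
Varint 4: bytes[7:8] = 03 -> value 3 (1 byte(s))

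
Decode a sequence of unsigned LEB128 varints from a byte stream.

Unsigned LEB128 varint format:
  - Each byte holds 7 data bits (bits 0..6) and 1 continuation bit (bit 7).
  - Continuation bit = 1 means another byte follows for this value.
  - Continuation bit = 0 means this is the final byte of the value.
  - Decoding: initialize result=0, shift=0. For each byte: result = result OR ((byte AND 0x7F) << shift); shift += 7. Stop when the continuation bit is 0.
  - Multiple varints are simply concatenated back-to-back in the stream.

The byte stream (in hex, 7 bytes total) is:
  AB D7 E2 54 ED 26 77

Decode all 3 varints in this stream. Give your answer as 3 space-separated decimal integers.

  byte[0]=0xAB cont=1 payload=0x2B=43: acc |= 43<<0 -> acc=43 shift=7
  byte[1]=0xD7 cont=1 payload=0x57=87: acc |= 87<<7 -> acc=11179 shift=14
  byte[2]=0xE2 cont=1 payload=0x62=98: acc |= 98<<14 -> acc=1616811 shift=21
  byte[3]=0x54 cont=0 payload=0x54=84: acc |= 84<<21 -> acc=177777579 shift=28 [end]
Varint 1: bytes[0:4] = AB D7 E2 54 -> value 177777579 (4 byte(s))
  byte[4]=0xED cont=1 payload=0x6D=109: acc |= 109<<0 -> acc=109 shift=7
  byte[5]=0x26 cont=0 payload=0x26=38: acc |= 38<<7 -> acc=4973 shift=14 [end]
Varint 2: bytes[4:6] = ED 26 -> value 4973 (2 byte(s))
  byte[6]=0x77 cont=0 payload=0x77=119: acc |= 119<<0 -> acc=119 shift=7 [end]
Varint 3: bytes[6:7] = 77 -> value 119 (1 byte(s))

Answer: 177777579 4973 119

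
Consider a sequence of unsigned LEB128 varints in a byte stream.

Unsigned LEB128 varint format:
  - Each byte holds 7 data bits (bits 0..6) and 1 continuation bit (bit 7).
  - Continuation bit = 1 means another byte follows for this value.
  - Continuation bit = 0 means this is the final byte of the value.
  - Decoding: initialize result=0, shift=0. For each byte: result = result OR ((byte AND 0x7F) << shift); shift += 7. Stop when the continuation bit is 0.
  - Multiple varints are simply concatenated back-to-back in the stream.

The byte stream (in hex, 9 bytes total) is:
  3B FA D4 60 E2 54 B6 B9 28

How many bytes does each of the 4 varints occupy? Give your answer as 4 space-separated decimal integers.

Answer: 1 3 2 3

Derivation:
  byte[0]=0x3B cont=0 payload=0x3B=59: acc |= 59<<0 -> acc=59 shift=7 [end]
Varint 1: bytes[0:1] = 3B -> value 59 (1 byte(s))
  byte[1]=0xFA cont=1 payload=0x7A=122: acc |= 122<<0 -> acc=122 shift=7
  byte[2]=0xD4 cont=1 payload=0x54=84: acc |= 84<<7 -> acc=10874 shift=14
  byte[3]=0x60 cont=0 payload=0x60=96: acc |= 96<<14 -> acc=1583738 shift=21 [end]
Varint 2: bytes[1:4] = FA D4 60 -> value 1583738 (3 byte(s))
  byte[4]=0xE2 cont=1 payload=0x62=98: acc |= 98<<0 -> acc=98 shift=7
  byte[5]=0x54 cont=0 payload=0x54=84: acc |= 84<<7 -> acc=10850 shift=14 [end]
Varint 3: bytes[4:6] = E2 54 -> value 10850 (2 byte(s))
  byte[6]=0xB6 cont=1 payload=0x36=54: acc |= 54<<0 -> acc=54 shift=7
  byte[7]=0xB9 cont=1 payload=0x39=57: acc |= 57<<7 -> acc=7350 shift=14
  byte[8]=0x28 cont=0 payload=0x28=40: acc |= 40<<14 -> acc=662710 shift=21 [end]
Varint 4: bytes[6:9] = B6 B9 28 -> value 662710 (3 byte(s))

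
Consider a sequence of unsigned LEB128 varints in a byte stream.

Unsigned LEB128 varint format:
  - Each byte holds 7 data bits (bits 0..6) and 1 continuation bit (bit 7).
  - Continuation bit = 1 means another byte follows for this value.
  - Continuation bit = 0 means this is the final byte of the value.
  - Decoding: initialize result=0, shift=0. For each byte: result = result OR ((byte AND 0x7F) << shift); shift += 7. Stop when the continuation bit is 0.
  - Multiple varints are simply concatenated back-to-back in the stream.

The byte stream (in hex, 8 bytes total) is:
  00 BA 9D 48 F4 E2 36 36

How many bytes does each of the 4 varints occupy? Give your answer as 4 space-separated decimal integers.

Answer: 1 3 3 1

Derivation:
  byte[0]=0x00 cont=0 payload=0x00=0: acc |= 0<<0 -> acc=0 shift=7 [end]
Varint 1: bytes[0:1] = 00 -> value 0 (1 byte(s))
  byte[1]=0xBA cont=1 payload=0x3A=58: acc |= 58<<0 -> acc=58 shift=7
  byte[2]=0x9D cont=1 payload=0x1D=29: acc |= 29<<7 -> acc=3770 shift=14
  byte[3]=0x48 cont=0 payload=0x48=72: acc |= 72<<14 -> acc=1183418 shift=21 [end]
Varint 2: bytes[1:4] = BA 9D 48 -> value 1183418 (3 byte(s))
  byte[4]=0xF4 cont=1 payload=0x74=116: acc |= 116<<0 -> acc=116 shift=7
  byte[5]=0xE2 cont=1 payload=0x62=98: acc |= 98<<7 -> acc=12660 shift=14
  byte[6]=0x36 cont=0 payload=0x36=54: acc |= 54<<14 -> acc=897396 shift=21 [end]
Varint 3: bytes[4:7] = F4 E2 36 -> value 897396 (3 byte(s))
  byte[7]=0x36 cont=0 payload=0x36=54: acc |= 54<<0 -> acc=54 shift=7 [end]
Varint 4: bytes[7:8] = 36 -> value 54 (1 byte(s))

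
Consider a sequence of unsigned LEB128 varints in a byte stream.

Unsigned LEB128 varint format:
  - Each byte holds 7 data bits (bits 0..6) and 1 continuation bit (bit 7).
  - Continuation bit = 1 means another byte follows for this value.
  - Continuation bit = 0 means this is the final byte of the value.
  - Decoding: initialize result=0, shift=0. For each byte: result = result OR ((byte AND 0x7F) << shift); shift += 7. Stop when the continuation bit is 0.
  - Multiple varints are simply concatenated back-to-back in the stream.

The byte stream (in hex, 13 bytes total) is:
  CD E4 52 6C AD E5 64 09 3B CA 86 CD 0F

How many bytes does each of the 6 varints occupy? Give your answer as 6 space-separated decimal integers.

  byte[0]=0xCD cont=1 payload=0x4D=77: acc |= 77<<0 -> acc=77 shift=7
  byte[1]=0xE4 cont=1 payload=0x64=100: acc |= 100<<7 -> acc=12877 shift=14
  byte[2]=0x52 cont=0 payload=0x52=82: acc |= 82<<14 -> acc=1356365 shift=21 [end]
Varint 1: bytes[0:3] = CD E4 52 -> value 1356365 (3 byte(s))
  byte[3]=0x6C cont=0 payload=0x6C=108: acc |= 108<<0 -> acc=108 shift=7 [end]
Varint 2: bytes[3:4] = 6C -> value 108 (1 byte(s))
  byte[4]=0xAD cont=1 payload=0x2D=45: acc |= 45<<0 -> acc=45 shift=7
  byte[5]=0xE5 cont=1 payload=0x65=101: acc |= 101<<7 -> acc=12973 shift=14
  byte[6]=0x64 cont=0 payload=0x64=100: acc |= 100<<14 -> acc=1651373 shift=21 [end]
Varint 3: bytes[4:7] = AD E5 64 -> value 1651373 (3 byte(s))
  byte[7]=0x09 cont=0 payload=0x09=9: acc |= 9<<0 -> acc=9 shift=7 [end]
Varint 4: bytes[7:8] = 09 -> value 9 (1 byte(s))
  byte[8]=0x3B cont=0 payload=0x3B=59: acc |= 59<<0 -> acc=59 shift=7 [end]
Varint 5: bytes[8:9] = 3B -> value 59 (1 byte(s))
  byte[9]=0xCA cont=1 payload=0x4A=74: acc |= 74<<0 -> acc=74 shift=7
  byte[10]=0x86 cont=1 payload=0x06=6: acc |= 6<<7 -> acc=842 shift=14
  byte[11]=0xCD cont=1 payload=0x4D=77: acc |= 77<<14 -> acc=1262410 shift=21
  byte[12]=0x0F cont=0 payload=0x0F=15: acc |= 15<<21 -> acc=32719690 shift=28 [end]
Varint 6: bytes[9:13] = CA 86 CD 0F -> value 32719690 (4 byte(s))

Answer: 3 1 3 1 1 4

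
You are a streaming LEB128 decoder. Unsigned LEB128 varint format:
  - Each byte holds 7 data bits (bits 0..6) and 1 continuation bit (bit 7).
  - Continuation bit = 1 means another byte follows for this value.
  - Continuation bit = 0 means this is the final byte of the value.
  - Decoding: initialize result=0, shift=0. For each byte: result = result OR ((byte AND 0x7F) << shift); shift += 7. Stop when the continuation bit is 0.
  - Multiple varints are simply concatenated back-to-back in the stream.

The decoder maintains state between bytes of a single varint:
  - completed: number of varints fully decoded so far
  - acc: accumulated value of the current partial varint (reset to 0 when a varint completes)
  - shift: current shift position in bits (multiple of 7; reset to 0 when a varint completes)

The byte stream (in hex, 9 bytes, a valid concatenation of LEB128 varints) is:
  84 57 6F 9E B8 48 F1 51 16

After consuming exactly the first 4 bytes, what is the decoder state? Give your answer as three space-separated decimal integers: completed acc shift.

Answer: 2 30 7

Derivation:
byte[0]=0x84 cont=1 payload=0x04: acc |= 4<<0 -> completed=0 acc=4 shift=7
byte[1]=0x57 cont=0 payload=0x57: varint #1 complete (value=11140); reset -> completed=1 acc=0 shift=0
byte[2]=0x6F cont=0 payload=0x6F: varint #2 complete (value=111); reset -> completed=2 acc=0 shift=0
byte[3]=0x9E cont=1 payload=0x1E: acc |= 30<<0 -> completed=2 acc=30 shift=7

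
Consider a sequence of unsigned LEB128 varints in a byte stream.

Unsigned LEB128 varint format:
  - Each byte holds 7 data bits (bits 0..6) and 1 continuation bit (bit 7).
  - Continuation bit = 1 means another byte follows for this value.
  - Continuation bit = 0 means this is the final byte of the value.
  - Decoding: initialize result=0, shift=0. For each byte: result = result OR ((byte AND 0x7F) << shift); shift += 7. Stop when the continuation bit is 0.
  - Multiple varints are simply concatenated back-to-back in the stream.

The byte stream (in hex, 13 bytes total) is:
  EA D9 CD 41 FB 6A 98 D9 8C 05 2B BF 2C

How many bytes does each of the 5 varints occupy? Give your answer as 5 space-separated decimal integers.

  byte[0]=0xEA cont=1 payload=0x6A=106: acc |= 106<<0 -> acc=106 shift=7
  byte[1]=0xD9 cont=1 payload=0x59=89: acc |= 89<<7 -> acc=11498 shift=14
  byte[2]=0xCD cont=1 payload=0x4D=77: acc |= 77<<14 -> acc=1273066 shift=21
  byte[3]=0x41 cont=0 payload=0x41=65: acc |= 65<<21 -> acc=137587946 shift=28 [end]
Varint 1: bytes[0:4] = EA D9 CD 41 -> value 137587946 (4 byte(s))
  byte[4]=0xFB cont=1 payload=0x7B=123: acc |= 123<<0 -> acc=123 shift=7
  byte[5]=0x6A cont=0 payload=0x6A=106: acc |= 106<<7 -> acc=13691 shift=14 [end]
Varint 2: bytes[4:6] = FB 6A -> value 13691 (2 byte(s))
  byte[6]=0x98 cont=1 payload=0x18=24: acc |= 24<<0 -> acc=24 shift=7
  byte[7]=0xD9 cont=1 payload=0x59=89: acc |= 89<<7 -> acc=11416 shift=14
  byte[8]=0x8C cont=1 payload=0x0C=12: acc |= 12<<14 -> acc=208024 shift=21
  byte[9]=0x05 cont=0 payload=0x05=5: acc |= 5<<21 -> acc=10693784 shift=28 [end]
Varint 3: bytes[6:10] = 98 D9 8C 05 -> value 10693784 (4 byte(s))
  byte[10]=0x2B cont=0 payload=0x2B=43: acc |= 43<<0 -> acc=43 shift=7 [end]
Varint 4: bytes[10:11] = 2B -> value 43 (1 byte(s))
  byte[11]=0xBF cont=1 payload=0x3F=63: acc |= 63<<0 -> acc=63 shift=7
  byte[12]=0x2C cont=0 payload=0x2C=44: acc |= 44<<7 -> acc=5695 shift=14 [end]
Varint 5: bytes[11:13] = BF 2C -> value 5695 (2 byte(s))

Answer: 4 2 4 1 2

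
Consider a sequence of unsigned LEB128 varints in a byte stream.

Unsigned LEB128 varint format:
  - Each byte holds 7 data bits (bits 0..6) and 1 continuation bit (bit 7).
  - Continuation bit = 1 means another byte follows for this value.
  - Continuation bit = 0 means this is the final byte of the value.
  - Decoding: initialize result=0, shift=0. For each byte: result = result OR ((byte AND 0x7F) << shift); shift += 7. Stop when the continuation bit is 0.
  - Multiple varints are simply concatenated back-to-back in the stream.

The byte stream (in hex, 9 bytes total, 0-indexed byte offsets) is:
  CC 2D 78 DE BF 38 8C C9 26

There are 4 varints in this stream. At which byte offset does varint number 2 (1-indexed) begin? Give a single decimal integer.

Answer: 2

Derivation:
  byte[0]=0xCC cont=1 payload=0x4C=76: acc |= 76<<0 -> acc=76 shift=7
  byte[1]=0x2D cont=0 payload=0x2D=45: acc |= 45<<7 -> acc=5836 shift=14 [end]
Varint 1: bytes[0:2] = CC 2D -> value 5836 (2 byte(s))
  byte[2]=0x78 cont=0 payload=0x78=120: acc |= 120<<0 -> acc=120 shift=7 [end]
Varint 2: bytes[2:3] = 78 -> value 120 (1 byte(s))
  byte[3]=0xDE cont=1 payload=0x5E=94: acc |= 94<<0 -> acc=94 shift=7
  byte[4]=0xBF cont=1 payload=0x3F=63: acc |= 63<<7 -> acc=8158 shift=14
  byte[5]=0x38 cont=0 payload=0x38=56: acc |= 56<<14 -> acc=925662 shift=21 [end]
Varint 3: bytes[3:6] = DE BF 38 -> value 925662 (3 byte(s))
  byte[6]=0x8C cont=1 payload=0x0C=12: acc |= 12<<0 -> acc=12 shift=7
  byte[7]=0xC9 cont=1 payload=0x49=73: acc |= 73<<7 -> acc=9356 shift=14
  byte[8]=0x26 cont=0 payload=0x26=38: acc |= 38<<14 -> acc=631948 shift=21 [end]
Varint 4: bytes[6:9] = 8C C9 26 -> value 631948 (3 byte(s))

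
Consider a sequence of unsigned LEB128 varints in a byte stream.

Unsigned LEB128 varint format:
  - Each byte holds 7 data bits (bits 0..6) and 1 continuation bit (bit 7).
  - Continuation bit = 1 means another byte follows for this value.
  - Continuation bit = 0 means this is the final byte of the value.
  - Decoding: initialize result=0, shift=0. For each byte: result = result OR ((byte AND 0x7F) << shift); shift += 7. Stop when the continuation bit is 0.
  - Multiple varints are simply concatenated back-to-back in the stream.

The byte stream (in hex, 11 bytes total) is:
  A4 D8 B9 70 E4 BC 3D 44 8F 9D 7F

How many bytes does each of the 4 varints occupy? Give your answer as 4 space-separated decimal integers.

Answer: 4 3 1 3

Derivation:
  byte[0]=0xA4 cont=1 payload=0x24=36: acc |= 36<<0 -> acc=36 shift=7
  byte[1]=0xD8 cont=1 payload=0x58=88: acc |= 88<<7 -> acc=11300 shift=14
  byte[2]=0xB9 cont=1 payload=0x39=57: acc |= 57<<14 -> acc=945188 shift=21
  byte[3]=0x70 cont=0 payload=0x70=112: acc |= 112<<21 -> acc=235826212 shift=28 [end]
Varint 1: bytes[0:4] = A4 D8 B9 70 -> value 235826212 (4 byte(s))
  byte[4]=0xE4 cont=1 payload=0x64=100: acc |= 100<<0 -> acc=100 shift=7
  byte[5]=0xBC cont=1 payload=0x3C=60: acc |= 60<<7 -> acc=7780 shift=14
  byte[6]=0x3D cont=0 payload=0x3D=61: acc |= 61<<14 -> acc=1007204 shift=21 [end]
Varint 2: bytes[4:7] = E4 BC 3D -> value 1007204 (3 byte(s))
  byte[7]=0x44 cont=0 payload=0x44=68: acc |= 68<<0 -> acc=68 shift=7 [end]
Varint 3: bytes[7:8] = 44 -> value 68 (1 byte(s))
  byte[8]=0x8F cont=1 payload=0x0F=15: acc |= 15<<0 -> acc=15 shift=7
  byte[9]=0x9D cont=1 payload=0x1D=29: acc |= 29<<7 -> acc=3727 shift=14
  byte[10]=0x7F cont=0 payload=0x7F=127: acc |= 127<<14 -> acc=2084495 shift=21 [end]
Varint 4: bytes[8:11] = 8F 9D 7F -> value 2084495 (3 byte(s))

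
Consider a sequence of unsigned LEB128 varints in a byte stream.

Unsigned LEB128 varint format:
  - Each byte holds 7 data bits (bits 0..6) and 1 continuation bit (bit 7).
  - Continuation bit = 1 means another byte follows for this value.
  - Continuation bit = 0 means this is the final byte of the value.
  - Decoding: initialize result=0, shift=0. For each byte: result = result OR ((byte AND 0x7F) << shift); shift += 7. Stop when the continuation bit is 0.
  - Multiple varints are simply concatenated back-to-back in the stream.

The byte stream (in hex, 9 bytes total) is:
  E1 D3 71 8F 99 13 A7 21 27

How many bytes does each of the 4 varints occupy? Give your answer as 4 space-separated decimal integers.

Answer: 3 3 2 1

Derivation:
  byte[0]=0xE1 cont=1 payload=0x61=97: acc |= 97<<0 -> acc=97 shift=7
  byte[1]=0xD3 cont=1 payload=0x53=83: acc |= 83<<7 -> acc=10721 shift=14
  byte[2]=0x71 cont=0 payload=0x71=113: acc |= 113<<14 -> acc=1862113 shift=21 [end]
Varint 1: bytes[0:3] = E1 D3 71 -> value 1862113 (3 byte(s))
  byte[3]=0x8F cont=1 payload=0x0F=15: acc |= 15<<0 -> acc=15 shift=7
  byte[4]=0x99 cont=1 payload=0x19=25: acc |= 25<<7 -> acc=3215 shift=14
  byte[5]=0x13 cont=0 payload=0x13=19: acc |= 19<<14 -> acc=314511 shift=21 [end]
Varint 2: bytes[3:6] = 8F 99 13 -> value 314511 (3 byte(s))
  byte[6]=0xA7 cont=1 payload=0x27=39: acc |= 39<<0 -> acc=39 shift=7
  byte[7]=0x21 cont=0 payload=0x21=33: acc |= 33<<7 -> acc=4263 shift=14 [end]
Varint 3: bytes[6:8] = A7 21 -> value 4263 (2 byte(s))
  byte[8]=0x27 cont=0 payload=0x27=39: acc |= 39<<0 -> acc=39 shift=7 [end]
Varint 4: bytes[8:9] = 27 -> value 39 (1 byte(s))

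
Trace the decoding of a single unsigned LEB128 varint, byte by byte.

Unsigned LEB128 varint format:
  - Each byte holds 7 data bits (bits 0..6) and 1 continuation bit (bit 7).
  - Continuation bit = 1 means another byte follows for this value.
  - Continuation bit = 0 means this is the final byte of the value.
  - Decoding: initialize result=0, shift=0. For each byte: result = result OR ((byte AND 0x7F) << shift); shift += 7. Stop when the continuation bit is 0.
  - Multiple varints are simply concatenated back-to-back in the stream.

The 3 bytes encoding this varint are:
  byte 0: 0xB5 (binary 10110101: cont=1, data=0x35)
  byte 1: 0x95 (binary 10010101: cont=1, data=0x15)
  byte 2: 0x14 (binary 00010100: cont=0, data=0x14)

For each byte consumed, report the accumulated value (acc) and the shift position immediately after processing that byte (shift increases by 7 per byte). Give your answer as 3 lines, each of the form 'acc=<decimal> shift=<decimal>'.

byte 0=0xB5: payload=0x35=53, contrib = 53<<0 = 53; acc -> 53, shift -> 7
byte 1=0x95: payload=0x15=21, contrib = 21<<7 = 2688; acc -> 2741, shift -> 14
byte 2=0x14: payload=0x14=20, contrib = 20<<14 = 327680; acc -> 330421, shift -> 21

Answer: acc=53 shift=7
acc=2741 shift=14
acc=330421 shift=21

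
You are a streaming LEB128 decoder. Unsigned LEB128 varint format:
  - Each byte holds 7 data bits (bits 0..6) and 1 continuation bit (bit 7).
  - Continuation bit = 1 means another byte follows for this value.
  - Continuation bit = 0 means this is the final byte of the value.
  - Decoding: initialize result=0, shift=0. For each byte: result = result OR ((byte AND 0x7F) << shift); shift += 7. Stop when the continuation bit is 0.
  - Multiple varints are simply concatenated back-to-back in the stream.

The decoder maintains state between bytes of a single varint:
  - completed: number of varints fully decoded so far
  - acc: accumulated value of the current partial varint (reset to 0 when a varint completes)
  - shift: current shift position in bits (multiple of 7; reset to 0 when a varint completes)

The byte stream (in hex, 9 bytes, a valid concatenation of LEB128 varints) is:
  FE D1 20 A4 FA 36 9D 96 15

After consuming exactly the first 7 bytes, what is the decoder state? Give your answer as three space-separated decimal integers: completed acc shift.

byte[0]=0xFE cont=1 payload=0x7E: acc |= 126<<0 -> completed=0 acc=126 shift=7
byte[1]=0xD1 cont=1 payload=0x51: acc |= 81<<7 -> completed=0 acc=10494 shift=14
byte[2]=0x20 cont=0 payload=0x20: varint #1 complete (value=534782); reset -> completed=1 acc=0 shift=0
byte[3]=0xA4 cont=1 payload=0x24: acc |= 36<<0 -> completed=1 acc=36 shift=7
byte[4]=0xFA cont=1 payload=0x7A: acc |= 122<<7 -> completed=1 acc=15652 shift=14
byte[5]=0x36 cont=0 payload=0x36: varint #2 complete (value=900388); reset -> completed=2 acc=0 shift=0
byte[6]=0x9D cont=1 payload=0x1D: acc |= 29<<0 -> completed=2 acc=29 shift=7

Answer: 2 29 7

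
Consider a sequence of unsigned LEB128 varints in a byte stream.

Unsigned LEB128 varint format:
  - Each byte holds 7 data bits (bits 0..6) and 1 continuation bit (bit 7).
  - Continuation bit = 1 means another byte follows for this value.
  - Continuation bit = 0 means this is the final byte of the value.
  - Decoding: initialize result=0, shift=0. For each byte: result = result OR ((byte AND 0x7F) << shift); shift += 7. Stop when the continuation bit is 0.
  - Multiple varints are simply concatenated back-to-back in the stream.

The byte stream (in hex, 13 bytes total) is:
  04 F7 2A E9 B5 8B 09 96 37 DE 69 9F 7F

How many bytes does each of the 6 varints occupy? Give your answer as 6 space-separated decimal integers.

Answer: 1 2 4 2 2 2

Derivation:
  byte[0]=0x04 cont=0 payload=0x04=4: acc |= 4<<0 -> acc=4 shift=7 [end]
Varint 1: bytes[0:1] = 04 -> value 4 (1 byte(s))
  byte[1]=0xF7 cont=1 payload=0x77=119: acc |= 119<<0 -> acc=119 shift=7
  byte[2]=0x2A cont=0 payload=0x2A=42: acc |= 42<<7 -> acc=5495 shift=14 [end]
Varint 2: bytes[1:3] = F7 2A -> value 5495 (2 byte(s))
  byte[3]=0xE9 cont=1 payload=0x69=105: acc |= 105<<0 -> acc=105 shift=7
  byte[4]=0xB5 cont=1 payload=0x35=53: acc |= 53<<7 -> acc=6889 shift=14
  byte[5]=0x8B cont=1 payload=0x0B=11: acc |= 11<<14 -> acc=187113 shift=21
  byte[6]=0x09 cont=0 payload=0x09=9: acc |= 9<<21 -> acc=19061481 shift=28 [end]
Varint 3: bytes[3:7] = E9 B5 8B 09 -> value 19061481 (4 byte(s))
  byte[7]=0x96 cont=1 payload=0x16=22: acc |= 22<<0 -> acc=22 shift=7
  byte[8]=0x37 cont=0 payload=0x37=55: acc |= 55<<7 -> acc=7062 shift=14 [end]
Varint 4: bytes[7:9] = 96 37 -> value 7062 (2 byte(s))
  byte[9]=0xDE cont=1 payload=0x5E=94: acc |= 94<<0 -> acc=94 shift=7
  byte[10]=0x69 cont=0 payload=0x69=105: acc |= 105<<7 -> acc=13534 shift=14 [end]
Varint 5: bytes[9:11] = DE 69 -> value 13534 (2 byte(s))
  byte[11]=0x9F cont=1 payload=0x1F=31: acc |= 31<<0 -> acc=31 shift=7
  byte[12]=0x7F cont=0 payload=0x7F=127: acc |= 127<<7 -> acc=16287 shift=14 [end]
Varint 6: bytes[11:13] = 9F 7F -> value 16287 (2 byte(s))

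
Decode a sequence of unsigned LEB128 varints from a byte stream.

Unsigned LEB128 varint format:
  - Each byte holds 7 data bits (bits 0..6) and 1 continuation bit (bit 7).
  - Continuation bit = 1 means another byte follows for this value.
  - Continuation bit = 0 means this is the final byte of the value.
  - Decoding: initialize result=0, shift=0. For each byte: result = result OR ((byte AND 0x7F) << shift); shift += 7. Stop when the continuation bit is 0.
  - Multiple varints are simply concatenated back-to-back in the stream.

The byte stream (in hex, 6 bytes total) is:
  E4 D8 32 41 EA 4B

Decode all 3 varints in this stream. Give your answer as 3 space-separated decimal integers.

Answer: 830564 65 9706

Derivation:
  byte[0]=0xE4 cont=1 payload=0x64=100: acc |= 100<<0 -> acc=100 shift=7
  byte[1]=0xD8 cont=1 payload=0x58=88: acc |= 88<<7 -> acc=11364 shift=14
  byte[2]=0x32 cont=0 payload=0x32=50: acc |= 50<<14 -> acc=830564 shift=21 [end]
Varint 1: bytes[0:3] = E4 D8 32 -> value 830564 (3 byte(s))
  byte[3]=0x41 cont=0 payload=0x41=65: acc |= 65<<0 -> acc=65 shift=7 [end]
Varint 2: bytes[3:4] = 41 -> value 65 (1 byte(s))
  byte[4]=0xEA cont=1 payload=0x6A=106: acc |= 106<<0 -> acc=106 shift=7
  byte[5]=0x4B cont=0 payload=0x4B=75: acc |= 75<<7 -> acc=9706 shift=14 [end]
Varint 3: bytes[4:6] = EA 4B -> value 9706 (2 byte(s))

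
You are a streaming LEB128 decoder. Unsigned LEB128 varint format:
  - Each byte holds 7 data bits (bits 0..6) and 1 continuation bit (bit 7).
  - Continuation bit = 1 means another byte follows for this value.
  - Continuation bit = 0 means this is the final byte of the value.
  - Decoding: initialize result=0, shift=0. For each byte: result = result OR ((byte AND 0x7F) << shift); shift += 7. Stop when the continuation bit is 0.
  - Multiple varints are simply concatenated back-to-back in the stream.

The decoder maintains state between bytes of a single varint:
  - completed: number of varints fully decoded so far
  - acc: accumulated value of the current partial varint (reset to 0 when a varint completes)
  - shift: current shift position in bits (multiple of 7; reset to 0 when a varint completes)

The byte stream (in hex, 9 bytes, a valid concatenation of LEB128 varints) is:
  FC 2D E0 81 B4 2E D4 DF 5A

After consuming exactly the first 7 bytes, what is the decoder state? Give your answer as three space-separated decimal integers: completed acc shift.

Answer: 2 84 7

Derivation:
byte[0]=0xFC cont=1 payload=0x7C: acc |= 124<<0 -> completed=0 acc=124 shift=7
byte[1]=0x2D cont=0 payload=0x2D: varint #1 complete (value=5884); reset -> completed=1 acc=0 shift=0
byte[2]=0xE0 cont=1 payload=0x60: acc |= 96<<0 -> completed=1 acc=96 shift=7
byte[3]=0x81 cont=1 payload=0x01: acc |= 1<<7 -> completed=1 acc=224 shift=14
byte[4]=0xB4 cont=1 payload=0x34: acc |= 52<<14 -> completed=1 acc=852192 shift=21
byte[5]=0x2E cont=0 payload=0x2E: varint #2 complete (value=97321184); reset -> completed=2 acc=0 shift=0
byte[6]=0xD4 cont=1 payload=0x54: acc |= 84<<0 -> completed=2 acc=84 shift=7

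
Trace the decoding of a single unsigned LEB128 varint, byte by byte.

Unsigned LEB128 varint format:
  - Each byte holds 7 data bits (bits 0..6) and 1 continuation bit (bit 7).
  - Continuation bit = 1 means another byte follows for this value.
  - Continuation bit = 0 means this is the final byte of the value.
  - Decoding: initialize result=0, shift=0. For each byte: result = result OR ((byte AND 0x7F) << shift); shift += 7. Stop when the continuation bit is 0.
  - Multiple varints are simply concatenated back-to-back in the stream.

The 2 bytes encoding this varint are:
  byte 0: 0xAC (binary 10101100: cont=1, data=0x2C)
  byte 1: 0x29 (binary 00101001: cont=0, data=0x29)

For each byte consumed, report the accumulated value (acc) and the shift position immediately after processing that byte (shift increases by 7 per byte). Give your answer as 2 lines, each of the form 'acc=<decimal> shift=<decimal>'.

Answer: acc=44 shift=7
acc=5292 shift=14

Derivation:
byte 0=0xAC: payload=0x2C=44, contrib = 44<<0 = 44; acc -> 44, shift -> 7
byte 1=0x29: payload=0x29=41, contrib = 41<<7 = 5248; acc -> 5292, shift -> 14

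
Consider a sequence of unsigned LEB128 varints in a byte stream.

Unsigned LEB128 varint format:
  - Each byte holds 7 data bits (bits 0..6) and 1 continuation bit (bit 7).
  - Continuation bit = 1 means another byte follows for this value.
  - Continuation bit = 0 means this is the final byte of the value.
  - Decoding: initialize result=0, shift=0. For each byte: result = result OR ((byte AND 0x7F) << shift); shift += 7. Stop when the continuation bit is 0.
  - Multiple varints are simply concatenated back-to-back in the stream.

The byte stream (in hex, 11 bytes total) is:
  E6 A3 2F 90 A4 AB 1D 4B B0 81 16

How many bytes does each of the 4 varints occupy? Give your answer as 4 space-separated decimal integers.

Answer: 3 4 1 3

Derivation:
  byte[0]=0xE6 cont=1 payload=0x66=102: acc |= 102<<0 -> acc=102 shift=7
  byte[1]=0xA3 cont=1 payload=0x23=35: acc |= 35<<7 -> acc=4582 shift=14
  byte[2]=0x2F cont=0 payload=0x2F=47: acc |= 47<<14 -> acc=774630 shift=21 [end]
Varint 1: bytes[0:3] = E6 A3 2F -> value 774630 (3 byte(s))
  byte[3]=0x90 cont=1 payload=0x10=16: acc |= 16<<0 -> acc=16 shift=7
  byte[4]=0xA4 cont=1 payload=0x24=36: acc |= 36<<7 -> acc=4624 shift=14
  byte[5]=0xAB cont=1 payload=0x2B=43: acc |= 43<<14 -> acc=709136 shift=21
  byte[6]=0x1D cont=0 payload=0x1D=29: acc |= 29<<21 -> acc=61526544 shift=28 [end]
Varint 2: bytes[3:7] = 90 A4 AB 1D -> value 61526544 (4 byte(s))
  byte[7]=0x4B cont=0 payload=0x4B=75: acc |= 75<<0 -> acc=75 shift=7 [end]
Varint 3: bytes[7:8] = 4B -> value 75 (1 byte(s))
  byte[8]=0xB0 cont=1 payload=0x30=48: acc |= 48<<0 -> acc=48 shift=7
  byte[9]=0x81 cont=1 payload=0x01=1: acc |= 1<<7 -> acc=176 shift=14
  byte[10]=0x16 cont=0 payload=0x16=22: acc |= 22<<14 -> acc=360624 shift=21 [end]
Varint 4: bytes[8:11] = B0 81 16 -> value 360624 (3 byte(s))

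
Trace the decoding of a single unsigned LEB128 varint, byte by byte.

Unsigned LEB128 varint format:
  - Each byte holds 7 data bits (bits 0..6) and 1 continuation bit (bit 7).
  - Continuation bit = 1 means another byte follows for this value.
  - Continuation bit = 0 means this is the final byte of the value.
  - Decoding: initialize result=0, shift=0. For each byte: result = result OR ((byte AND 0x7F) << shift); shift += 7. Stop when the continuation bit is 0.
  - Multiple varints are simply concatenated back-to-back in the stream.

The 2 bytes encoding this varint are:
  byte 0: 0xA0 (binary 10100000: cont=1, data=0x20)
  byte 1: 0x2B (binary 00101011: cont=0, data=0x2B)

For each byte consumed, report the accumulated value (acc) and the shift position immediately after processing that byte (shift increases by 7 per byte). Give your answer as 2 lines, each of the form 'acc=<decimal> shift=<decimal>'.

byte 0=0xA0: payload=0x20=32, contrib = 32<<0 = 32; acc -> 32, shift -> 7
byte 1=0x2B: payload=0x2B=43, contrib = 43<<7 = 5504; acc -> 5536, shift -> 14

Answer: acc=32 shift=7
acc=5536 shift=14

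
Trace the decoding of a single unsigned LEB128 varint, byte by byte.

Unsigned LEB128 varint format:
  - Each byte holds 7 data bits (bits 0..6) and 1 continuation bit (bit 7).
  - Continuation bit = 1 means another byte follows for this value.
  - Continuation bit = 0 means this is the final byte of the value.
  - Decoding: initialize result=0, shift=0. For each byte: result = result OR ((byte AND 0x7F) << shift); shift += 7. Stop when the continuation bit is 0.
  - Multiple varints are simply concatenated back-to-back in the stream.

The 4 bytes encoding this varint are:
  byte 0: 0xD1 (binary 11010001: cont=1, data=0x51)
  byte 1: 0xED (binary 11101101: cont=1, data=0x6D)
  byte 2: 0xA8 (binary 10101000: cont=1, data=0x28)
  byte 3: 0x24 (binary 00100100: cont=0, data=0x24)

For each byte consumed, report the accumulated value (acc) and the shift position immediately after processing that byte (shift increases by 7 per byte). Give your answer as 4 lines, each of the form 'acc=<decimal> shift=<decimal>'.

byte 0=0xD1: payload=0x51=81, contrib = 81<<0 = 81; acc -> 81, shift -> 7
byte 1=0xED: payload=0x6D=109, contrib = 109<<7 = 13952; acc -> 14033, shift -> 14
byte 2=0xA8: payload=0x28=40, contrib = 40<<14 = 655360; acc -> 669393, shift -> 21
byte 3=0x24: payload=0x24=36, contrib = 36<<21 = 75497472; acc -> 76166865, shift -> 28

Answer: acc=81 shift=7
acc=14033 shift=14
acc=669393 shift=21
acc=76166865 shift=28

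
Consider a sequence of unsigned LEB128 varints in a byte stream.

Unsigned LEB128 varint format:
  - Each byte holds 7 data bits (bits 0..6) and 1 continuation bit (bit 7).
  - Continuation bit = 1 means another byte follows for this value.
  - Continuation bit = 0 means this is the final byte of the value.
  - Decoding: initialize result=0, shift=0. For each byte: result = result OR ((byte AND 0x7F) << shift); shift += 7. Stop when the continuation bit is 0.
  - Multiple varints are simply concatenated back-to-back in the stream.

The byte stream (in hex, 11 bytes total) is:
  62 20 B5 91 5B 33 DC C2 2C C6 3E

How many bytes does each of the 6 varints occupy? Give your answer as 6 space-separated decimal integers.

Answer: 1 1 3 1 3 2

Derivation:
  byte[0]=0x62 cont=0 payload=0x62=98: acc |= 98<<0 -> acc=98 shift=7 [end]
Varint 1: bytes[0:1] = 62 -> value 98 (1 byte(s))
  byte[1]=0x20 cont=0 payload=0x20=32: acc |= 32<<0 -> acc=32 shift=7 [end]
Varint 2: bytes[1:2] = 20 -> value 32 (1 byte(s))
  byte[2]=0xB5 cont=1 payload=0x35=53: acc |= 53<<0 -> acc=53 shift=7
  byte[3]=0x91 cont=1 payload=0x11=17: acc |= 17<<7 -> acc=2229 shift=14
  byte[4]=0x5B cont=0 payload=0x5B=91: acc |= 91<<14 -> acc=1493173 shift=21 [end]
Varint 3: bytes[2:5] = B5 91 5B -> value 1493173 (3 byte(s))
  byte[5]=0x33 cont=0 payload=0x33=51: acc |= 51<<0 -> acc=51 shift=7 [end]
Varint 4: bytes[5:6] = 33 -> value 51 (1 byte(s))
  byte[6]=0xDC cont=1 payload=0x5C=92: acc |= 92<<0 -> acc=92 shift=7
  byte[7]=0xC2 cont=1 payload=0x42=66: acc |= 66<<7 -> acc=8540 shift=14
  byte[8]=0x2C cont=0 payload=0x2C=44: acc |= 44<<14 -> acc=729436 shift=21 [end]
Varint 5: bytes[6:9] = DC C2 2C -> value 729436 (3 byte(s))
  byte[9]=0xC6 cont=1 payload=0x46=70: acc |= 70<<0 -> acc=70 shift=7
  byte[10]=0x3E cont=0 payload=0x3E=62: acc |= 62<<7 -> acc=8006 shift=14 [end]
Varint 6: bytes[9:11] = C6 3E -> value 8006 (2 byte(s))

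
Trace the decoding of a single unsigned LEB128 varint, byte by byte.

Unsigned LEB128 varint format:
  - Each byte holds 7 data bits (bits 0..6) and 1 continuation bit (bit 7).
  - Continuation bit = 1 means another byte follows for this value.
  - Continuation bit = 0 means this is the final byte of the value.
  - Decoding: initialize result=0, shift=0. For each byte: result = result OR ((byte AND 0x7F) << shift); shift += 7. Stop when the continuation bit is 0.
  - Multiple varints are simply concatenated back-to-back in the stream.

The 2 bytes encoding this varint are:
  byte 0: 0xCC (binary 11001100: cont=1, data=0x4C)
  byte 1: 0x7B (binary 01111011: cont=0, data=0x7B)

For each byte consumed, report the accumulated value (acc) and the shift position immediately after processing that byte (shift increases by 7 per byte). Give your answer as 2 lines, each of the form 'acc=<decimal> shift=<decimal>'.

Answer: acc=76 shift=7
acc=15820 shift=14

Derivation:
byte 0=0xCC: payload=0x4C=76, contrib = 76<<0 = 76; acc -> 76, shift -> 7
byte 1=0x7B: payload=0x7B=123, contrib = 123<<7 = 15744; acc -> 15820, shift -> 14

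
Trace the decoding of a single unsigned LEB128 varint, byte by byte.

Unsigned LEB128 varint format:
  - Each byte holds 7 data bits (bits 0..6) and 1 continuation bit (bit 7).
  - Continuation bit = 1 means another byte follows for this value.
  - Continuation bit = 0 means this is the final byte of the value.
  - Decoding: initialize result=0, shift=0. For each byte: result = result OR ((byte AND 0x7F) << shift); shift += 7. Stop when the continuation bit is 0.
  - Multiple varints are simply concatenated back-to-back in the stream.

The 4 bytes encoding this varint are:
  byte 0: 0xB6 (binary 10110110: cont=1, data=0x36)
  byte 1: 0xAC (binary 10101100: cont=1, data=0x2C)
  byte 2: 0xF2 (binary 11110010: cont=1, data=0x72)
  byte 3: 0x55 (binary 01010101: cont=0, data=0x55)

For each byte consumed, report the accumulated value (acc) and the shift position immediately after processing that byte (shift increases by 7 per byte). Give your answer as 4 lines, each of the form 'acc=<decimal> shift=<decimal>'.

byte 0=0xB6: payload=0x36=54, contrib = 54<<0 = 54; acc -> 54, shift -> 7
byte 1=0xAC: payload=0x2C=44, contrib = 44<<7 = 5632; acc -> 5686, shift -> 14
byte 2=0xF2: payload=0x72=114, contrib = 114<<14 = 1867776; acc -> 1873462, shift -> 21
byte 3=0x55: payload=0x55=85, contrib = 85<<21 = 178257920; acc -> 180131382, shift -> 28

Answer: acc=54 shift=7
acc=5686 shift=14
acc=1873462 shift=21
acc=180131382 shift=28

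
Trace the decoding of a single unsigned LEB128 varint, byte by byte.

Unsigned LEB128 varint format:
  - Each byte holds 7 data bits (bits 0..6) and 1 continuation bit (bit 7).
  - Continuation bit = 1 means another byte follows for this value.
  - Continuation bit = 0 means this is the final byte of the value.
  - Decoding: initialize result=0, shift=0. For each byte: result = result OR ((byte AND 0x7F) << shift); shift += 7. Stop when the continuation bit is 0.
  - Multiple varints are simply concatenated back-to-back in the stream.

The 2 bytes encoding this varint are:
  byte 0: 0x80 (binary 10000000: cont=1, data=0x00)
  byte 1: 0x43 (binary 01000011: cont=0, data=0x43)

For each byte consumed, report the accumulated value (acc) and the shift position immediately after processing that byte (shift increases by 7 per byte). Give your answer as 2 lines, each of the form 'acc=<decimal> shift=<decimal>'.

Answer: acc=0 shift=7
acc=8576 shift=14

Derivation:
byte 0=0x80: payload=0x00=0, contrib = 0<<0 = 0; acc -> 0, shift -> 7
byte 1=0x43: payload=0x43=67, contrib = 67<<7 = 8576; acc -> 8576, shift -> 14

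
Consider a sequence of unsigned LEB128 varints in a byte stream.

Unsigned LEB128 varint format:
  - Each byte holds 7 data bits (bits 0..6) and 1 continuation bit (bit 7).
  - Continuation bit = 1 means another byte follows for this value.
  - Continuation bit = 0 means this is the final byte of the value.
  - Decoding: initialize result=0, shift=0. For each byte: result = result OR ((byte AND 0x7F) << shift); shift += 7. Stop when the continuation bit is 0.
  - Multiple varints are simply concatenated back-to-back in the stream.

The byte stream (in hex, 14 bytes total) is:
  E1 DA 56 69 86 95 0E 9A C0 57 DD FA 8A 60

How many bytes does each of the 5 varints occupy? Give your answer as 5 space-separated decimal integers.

Answer: 3 1 3 3 4

Derivation:
  byte[0]=0xE1 cont=1 payload=0x61=97: acc |= 97<<0 -> acc=97 shift=7
  byte[1]=0xDA cont=1 payload=0x5A=90: acc |= 90<<7 -> acc=11617 shift=14
  byte[2]=0x56 cont=0 payload=0x56=86: acc |= 86<<14 -> acc=1420641 shift=21 [end]
Varint 1: bytes[0:3] = E1 DA 56 -> value 1420641 (3 byte(s))
  byte[3]=0x69 cont=0 payload=0x69=105: acc |= 105<<0 -> acc=105 shift=7 [end]
Varint 2: bytes[3:4] = 69 -> value 105 (1 byte(s))
  byte[4]=0x86 cont=1 payload=0x06=6: acc |= 6<<0 -> acc=6 shift=7
  byte[5]=0x95 cont=1 payload=0x15=21: acc |= 21<<7 -> acc=2694 shift=14
  byte[6]=0x0E cont=0 payload=0x0E=14: acc |= 14<<14 -> acc=232070 shift=21 [end]
Varint 3: bytes[4:7] = 86 95 0E -> value 232070 (3 byte(s))
  byte[7]=0x9A cont=1 payload=0x1A=26: acc |= 26<<0 -> acc=26 shift=7
  byte[8]=0xC0 cont=1 payload=0x40=64: acc |= 64<<7 -> acc=8218 shift=14
  byte[9]=0x57 cont=0 payload=0x57=87: acc |= 87<<14 -> acc=1433626 shift=21 [end]
Varint 4: bytes[7:10] = 9A C0 57 -> value 1433626 (3 byte(s))
  byte[10]=0xDD cont=1 payload=0x5D=93: acc |= 93<<0 -> acc=93 shift=7
  byte[11]=0xFA cont=1 payload=0x7A=122: acc |= 122<<7 -> acc=15709 shift=14
  byte[12]=0x8A cont=1 payload=0x0A=10: acc |= 10<<14 -> acc=179549 shift=21
  byte[13]=0x60 cont=0 payload=0x60=96: acc |= 96<<21 -> acc=201506141 shift=28 [end]
Varint 5: bytes[10:14] = DD FA 8A 60 -> value 201506141 (4 byte(s))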